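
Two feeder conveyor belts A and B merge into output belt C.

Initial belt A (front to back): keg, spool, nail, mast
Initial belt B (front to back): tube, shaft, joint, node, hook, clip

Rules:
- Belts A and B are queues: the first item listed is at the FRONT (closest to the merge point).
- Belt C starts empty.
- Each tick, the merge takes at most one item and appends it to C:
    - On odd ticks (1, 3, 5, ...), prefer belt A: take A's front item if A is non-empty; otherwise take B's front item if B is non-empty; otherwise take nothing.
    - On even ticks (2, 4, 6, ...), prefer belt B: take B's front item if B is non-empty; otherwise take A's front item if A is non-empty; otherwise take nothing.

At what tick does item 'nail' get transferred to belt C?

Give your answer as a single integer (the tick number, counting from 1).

Tick 1: prefer A, take keg from A; A=[spool,nail,mast] B=[tube,shaft,joint,node,hook,clip] C=[keg]
Tick 2: prefer B, take tube from B; A=[spool,nail,mast] B=[shaft,joint,node,hook,clip] C=[keg,tube]
Tick 3: prefer A, take spool from A; A=[nail,mast] B=[shaft,joint,node,hook,clip] C=[keg,tube,spool]
Tick 4: prefer B, take shaft from B; A=[nail,mast] B=[joint,node,hook,clip] C=[keg,tube,spool,shaft]
Tick 5: prefer A, take nail from A; A=[mast] B=[joint,node,hook,clip] C=[keg,tube,spool,shaft,nail]

Answer: 5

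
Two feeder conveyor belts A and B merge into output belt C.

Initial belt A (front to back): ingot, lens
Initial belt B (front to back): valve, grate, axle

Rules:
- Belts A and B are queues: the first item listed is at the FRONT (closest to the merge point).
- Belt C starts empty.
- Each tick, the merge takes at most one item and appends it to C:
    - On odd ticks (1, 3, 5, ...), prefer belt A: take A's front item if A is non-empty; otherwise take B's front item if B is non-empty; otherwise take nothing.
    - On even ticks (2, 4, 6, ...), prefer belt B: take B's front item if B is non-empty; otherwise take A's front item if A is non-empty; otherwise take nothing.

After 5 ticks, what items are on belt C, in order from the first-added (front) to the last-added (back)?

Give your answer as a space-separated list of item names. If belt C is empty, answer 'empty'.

Tick 1: prefer A, take ingot from A; A=[lens] B=[valve,grate,axle] C=[ingot]
Tick 2: prefer B, take valve from B; A=[lens] B=[grate,axle] C=[ingot,valve]
Tick 3: prefer A, take lens from A; A=[-] B=[grate,axle] C=[ingot,valve,lens]
Tick 4: prefer B, take grate from B; A=[-] B=[axle] C=[ingot,valve,lens,grate]
Tick 5: prefer A, take axle from B; A=[-] B=[-] C=[ingot,valve,lens,grate,axle]

Answer: ingot valve lens grate axle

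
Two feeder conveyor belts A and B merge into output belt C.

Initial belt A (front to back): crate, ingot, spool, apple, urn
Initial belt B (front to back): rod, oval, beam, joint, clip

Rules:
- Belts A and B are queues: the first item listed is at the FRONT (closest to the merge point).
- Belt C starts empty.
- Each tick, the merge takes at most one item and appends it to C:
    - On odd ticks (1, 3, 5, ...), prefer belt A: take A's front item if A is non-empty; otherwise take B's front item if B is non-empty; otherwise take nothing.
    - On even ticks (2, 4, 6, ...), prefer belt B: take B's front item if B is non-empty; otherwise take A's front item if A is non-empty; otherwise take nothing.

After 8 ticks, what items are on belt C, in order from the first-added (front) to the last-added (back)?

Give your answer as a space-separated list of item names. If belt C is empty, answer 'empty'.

Answer: crate rod ingot oval spool beam apple joint

Derivation:
Tick 1: prefer A, take crate from A; A=[ingot,spool,apple,urn] B=[rod,oval,beam,joint,clip] C=[crate]
Tick 2: prefer B, take rod from B; A=[ingot,spool,apple,urn] B=[oval,beam,joint,clip] C=[crate,rod]
Tick 3: prefer A, take ingot from A; A=[spool,apple,urn] B=[oval,beam,joint,clip] C=[crate,rod,ingot]
Tick 4: prefer B, take oval from B; A=[spool,apple,urn] B=[beam,joint,clip] C=[crate,rod,ingot,oval]
Tick 5: prefer A, take spool from A; A=[apple,urn] B=[beam,joint,clip] C=[crate,rod,ingot,oval,spool]
Tick 6: prefer B, take beam from B; A=[apple,urn] B=[joint,clip] C=[crate,rod,ingot,oval,spool,beam]
Tick 7: prefer A, take apple from A; A=[urn] B=[joint,clip] C=[crate,rod,ingot,oval,spool,beam,apple]
Tick 8: prefer B, take joint from B; A=[urn] B=[clip] C=[crate,rod,ingot,oval,spool,beam,apple,joint]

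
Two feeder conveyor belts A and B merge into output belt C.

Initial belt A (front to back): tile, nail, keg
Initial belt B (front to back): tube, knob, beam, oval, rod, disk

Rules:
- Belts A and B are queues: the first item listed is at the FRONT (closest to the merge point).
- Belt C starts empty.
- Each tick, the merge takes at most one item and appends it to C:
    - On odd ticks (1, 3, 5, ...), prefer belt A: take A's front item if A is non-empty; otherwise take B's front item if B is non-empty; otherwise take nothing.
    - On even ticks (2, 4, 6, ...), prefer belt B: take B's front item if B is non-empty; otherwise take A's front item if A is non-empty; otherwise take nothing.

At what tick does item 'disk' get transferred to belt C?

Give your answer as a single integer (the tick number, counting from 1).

Answer: 9

Derivation:
Tick 1: prefer A, take tile from A; A=[nail,keg] B=[tube,knob,beam,oval,rod,disk] C=[tile]
Tick 2: prefer B, take tube from B; A=[nail,keg] B=[knob,beam,oval,rod,disk] C=[tile,tube]
Tick 3: prefer A, take nail from A; A=[keg] B=[knob,beam,oval,rod,disk] C=[tile,tube,nail]
Tick 4: prefer B, take knob from B; A=[keg] B=[beam,oval,rod,disk] C=[tile,tube,nail,knob]
Tick 5: prefer A, take keg from A; A=[-] B=[beam,oval,rod,disk] C=[tile,tube,nail,knob,keg]
Tick 6: prefer B, take beam from B; A=[-] B=[oval,rod,disk] C=[tile,tube,nail,knob,keg,beam]
Tick 7: prefer A, take oval from B; A=[-] B=[rod,disk] C=[tile,tube,nail,knob,keg,beam,oval]
Tick 8: prefer B, take rod from B; A=[-] B=[disk] C=[tile,tube,nail,knob,keg,beam,oval,rod]
Tick 9: prefer A, take disk from B; A=[-] B=[-] C=[tile,tube,nail,knob,keg,beam,oval,rod,disk]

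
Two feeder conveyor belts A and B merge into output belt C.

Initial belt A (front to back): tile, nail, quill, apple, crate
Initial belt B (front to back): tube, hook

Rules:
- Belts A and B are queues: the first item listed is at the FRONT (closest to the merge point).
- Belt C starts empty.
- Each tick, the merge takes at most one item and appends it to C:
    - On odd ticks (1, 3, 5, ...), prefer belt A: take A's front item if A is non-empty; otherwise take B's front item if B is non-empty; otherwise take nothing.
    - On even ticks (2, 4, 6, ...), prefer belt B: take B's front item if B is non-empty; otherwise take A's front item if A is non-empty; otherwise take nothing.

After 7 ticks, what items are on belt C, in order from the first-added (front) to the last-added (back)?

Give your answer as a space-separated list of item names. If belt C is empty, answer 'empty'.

Answer: tile tube nail hook quill apple crate

Derivation:
Tick 1: prefer A, take tile from A; A=[nail,quill,apple,crate] B=[tube,hook] C=[tile]
Tick 2: prefer B, take tube from B; A=[nail,quill,apple,crate] B=[hook] C=[tile,tube]
Tick 3: prefer A, take nail from A; A=[quill,apple,crate] B=[hook] C=[tile,tube,nail]
Tick 4: prefer B, take hook from B; A=[quill,apple,crate] B=[-] C=[tile,tube,nail,hook]
Tick 5: prefer A, take quill from A; A=[apple,crate] B=[-] C=[tile,tube,nail,hook,quill]
Tick 6: prefer B, take apple from A; A=[crate] B=[-] C=[tile,tube,nail,hook,quill,apple]
Tick 7: prefer A, take crate from A; A=[-] B=[-] C=[tile,tube,nail,hook,quill,apple,crate]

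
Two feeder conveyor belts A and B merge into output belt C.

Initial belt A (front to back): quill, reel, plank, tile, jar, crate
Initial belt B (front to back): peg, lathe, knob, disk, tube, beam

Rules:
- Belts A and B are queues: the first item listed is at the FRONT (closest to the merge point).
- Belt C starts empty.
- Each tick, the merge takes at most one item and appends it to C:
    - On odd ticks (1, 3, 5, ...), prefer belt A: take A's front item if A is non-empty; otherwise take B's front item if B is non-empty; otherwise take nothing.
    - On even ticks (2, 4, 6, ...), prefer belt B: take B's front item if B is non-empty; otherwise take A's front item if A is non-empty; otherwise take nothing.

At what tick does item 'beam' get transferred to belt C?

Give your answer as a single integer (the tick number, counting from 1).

Tick 1: prefer A, take quill from A; A=[reel,plank,tile,jar,crate] B=[peg,lathe,knob,disk,tube,beam] C=[quill]
Tick 2: prefer B, take peg from B; A=[reel,plank,tile,jar,crate] B=[lathe,knob,disk,tube,beam] C=[quill,peg]
Tick 3: prefer A, take reel from A; A=[plank,tile,jar,crate] B=[lathe,knob,disk,tube,beam] C=[quill,peg,reel]
Tick 4: prefer B, take lathe from B; A=[plank,tile,jar,crate] B=[knob,disk,tube,beam] C=[quill,peg,reel,lathe]
Tick 5: prefer A, take plank from A; A=[tile,jar,crate] B=[knob,disk,tube,beam] C=[quill,peg,reel,lathe,plank]
Tick 6: prefer B, take knob from B; A=[tile,jar,crate] B=[disk,tube,beam] C=[quill,peg,reel,lathe,plank,knob]
Tick 7: prefer A, take tile from A; A=[jar,crate] B=[disk,tube,beam] C=[quill,peg,reel,lathe,plank,knob,tile]
Tick 8: prefer B, take disk from B; A=[jar,crate] B=[tube,beam] C=[quill,peg,reel,lathe,plank,knob,tile,disk]
Tick 9: prefer A, take jar from A; A=[crate] B=[tube,beam] C=[quill,peg,reel,lathe,plank,knob,tile,disk,jar]
Tick 10: prefer B, take tube from B; A=[crate] B=[beam] C=[quill,peg,reel,lathe,plank,knob,tile,disk,jar,tube]
Tick 11: prefer A, take crate from A; A=[-] B=[beam] C=[quill,peg,reel,lathe,plank,knob,tile,disk,jar,tube,crate]
Tick 12: prefer B, take beam from B; A=[-] B=[-] C=[quill,peg,reel,lathe,plank,knob,tile,disk,jar,tube,crate,beam]

Answer: 12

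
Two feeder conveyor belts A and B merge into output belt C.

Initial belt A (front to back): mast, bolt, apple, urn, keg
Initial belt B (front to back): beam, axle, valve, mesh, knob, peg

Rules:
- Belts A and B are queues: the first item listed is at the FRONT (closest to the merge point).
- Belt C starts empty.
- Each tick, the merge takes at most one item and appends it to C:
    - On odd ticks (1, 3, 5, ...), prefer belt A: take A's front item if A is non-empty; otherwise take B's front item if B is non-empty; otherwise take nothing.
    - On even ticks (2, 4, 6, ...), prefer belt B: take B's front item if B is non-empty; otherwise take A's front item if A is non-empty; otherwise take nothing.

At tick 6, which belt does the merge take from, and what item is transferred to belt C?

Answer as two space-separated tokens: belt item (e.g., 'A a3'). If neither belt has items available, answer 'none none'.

Answer: B valve

Derivation:
Tick 1: prefer A, take mast from A; A=[bolt,apple,urn,keg] B=[beam,axle,valve,mesh,knob,peg] C=[mast]
Tick 2: prefer B, take beam from B; A=[bolt,apple,urn,keg] B=[axle,valve,mesh,knob,peg] C=[mast,beam]
Tick 3: prefer A, take bolt from A; A=[apple,urn,keg] B=[axle,valve,mesh,knob,peg] C=[mast,beam,bolt]
Tick 4: prefer B, take axle from B; A=[apple,urn,keg] B=[valve,mesh,knob,peg] C=[mast,beam,bolt,axle]
Tick 5: prefer A, take apple from A; A=[urn,keg] B=[valve,mesh,knob,peg] C=[mast,beam,bolt,axle,apple]
Tick 6: prefer B, take valve from B; A=[urn,keg] B=[mesh,knob,peg] C=[mast,beam,bolt,axle,apple,valve]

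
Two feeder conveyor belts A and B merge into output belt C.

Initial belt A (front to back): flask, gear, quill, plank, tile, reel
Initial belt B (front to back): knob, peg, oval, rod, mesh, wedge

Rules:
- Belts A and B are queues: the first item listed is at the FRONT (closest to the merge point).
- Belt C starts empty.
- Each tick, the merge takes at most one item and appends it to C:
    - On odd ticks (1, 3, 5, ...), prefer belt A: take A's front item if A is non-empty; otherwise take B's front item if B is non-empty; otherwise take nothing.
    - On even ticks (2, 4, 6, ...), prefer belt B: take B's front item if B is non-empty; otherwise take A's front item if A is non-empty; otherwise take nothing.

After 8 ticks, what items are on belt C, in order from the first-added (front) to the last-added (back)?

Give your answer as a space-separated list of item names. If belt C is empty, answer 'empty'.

Tick 1: prefer A, take flask from A; A=[gear,quill,plank,tile,reel] B=[knob,peg,oval,rod,mesh,wedge] C=[flask]
Tick 2: prefer B, take knob from B; A=[gear,quill,plank,tile,reel] B=[peg,oval,rod,mesh,wedge] C=[flask,knob]
Tick 3: prefer A, take gear from A; A=[quill,plank,tile,reel] B=[peg,oval,rod,mesh,wedge] C=[flask,knob,gear]
Tick 4: prefer B, take peg from B; A=[quill,plank,tile,reel] B=[oval,rod,mesh,wedge] C=[flask,knob,gear,peg]
Tick 5: prefer A, take quill from A; A=[plank,tile,reel] B=[oval,rod,mesh,wedge] C=[flask,knob,gear,peg,quill]
Tick 6: prefer B, take oval from B; A=[plank,tile,reel] B=[rod,mesh,wedge] C=[flask,knob,gear,peg,quill,oval]
Tick 7: prefer A, take plank from A; A=[tile,reel] B=[rod,mesh,wedge] C=[flask,knob,gear,peg,quill,oval,plank]
Tick 8: prefer B, take rod from B; A=[tile,reel] B=[mesh,wedge] C=[flask,knob,gear,peg,quill,oval,plank,rod]

Answer: flask knob gear peg quill oval plank rod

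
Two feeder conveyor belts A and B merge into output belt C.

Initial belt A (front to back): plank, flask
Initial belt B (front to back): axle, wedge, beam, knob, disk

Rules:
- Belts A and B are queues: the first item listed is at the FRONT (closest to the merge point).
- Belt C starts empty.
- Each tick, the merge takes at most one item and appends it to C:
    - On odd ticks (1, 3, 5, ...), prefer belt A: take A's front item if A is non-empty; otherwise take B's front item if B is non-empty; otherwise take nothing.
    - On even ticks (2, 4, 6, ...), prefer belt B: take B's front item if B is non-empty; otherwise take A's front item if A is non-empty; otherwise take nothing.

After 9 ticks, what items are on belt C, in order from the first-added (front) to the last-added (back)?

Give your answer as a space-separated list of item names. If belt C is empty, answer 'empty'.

Answer: plank axle flask wedge beam knob disk

Derivation:
Tick 1: prefer A, take plank from A; A=[flask] B=[axle,wedge,beam,knob,disk] C=[plank]
Tick 2: prefer B, take axle from B; A=[flask] B=[wedge,beam,knob,disk] C=[plank,axle]
Tick 3: prefer A, take flask from A; A=[-] B=[wedge,beam,knob,disk] C=[plank,axle,flask]
Tick 4: prefer B, take wedge from B; A=[-] B=[beam,knob,disk] C=[plank,axle,flask,wedge]
Tick 5: prefer A, take beam from B; A=[-] B=[knob,disk] C=[plank,axle,flask,wedge,beam]
Tick 6: prefer B, take knob from B; A=[-] B=[disk] C=[plank,axle,flask,wedge,beam,knob]
Tick 7: prefer A, take disk from B; A=[-] B=[-] C=[plank,axle,flask,wedge,beam,knob,disk]
Tick 8: prefer B, both empty, nothing taken; A=[-] B=[-] C=[plank,axle,flask,wedge,beam,knob,disk]
Tick 9: prefer A, both empty, nothing taken; A=[-] B=[-] C=[plank,axle,flask,wedge,beam,knob,disk]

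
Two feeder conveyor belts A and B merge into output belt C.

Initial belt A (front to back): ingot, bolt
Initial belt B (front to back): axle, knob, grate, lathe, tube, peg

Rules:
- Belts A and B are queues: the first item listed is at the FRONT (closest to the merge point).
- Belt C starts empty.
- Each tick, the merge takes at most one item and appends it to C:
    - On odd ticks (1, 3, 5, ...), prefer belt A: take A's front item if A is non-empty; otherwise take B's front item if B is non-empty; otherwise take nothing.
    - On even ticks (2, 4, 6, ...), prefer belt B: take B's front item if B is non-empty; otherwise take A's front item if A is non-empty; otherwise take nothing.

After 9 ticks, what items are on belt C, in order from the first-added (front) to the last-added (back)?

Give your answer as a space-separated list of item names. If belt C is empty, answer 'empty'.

Tick 1: prefer A, take ingot from A; A=[bolt] B=[axle,knob,grate,lathe,tube,peg] C=[ingot]
Tick 2: prefer B, take axle from B; A=[bolt] B=[knob,grate,lathe,tube,peg] C=[ingot,axle]
Tick 3: prefer A, take bolt from A; A=[-] B=[knob,grate,lathe,tube,peg] C=[ingot,axle,bolt]
Tick 4: prefer B, take knob from B; A=[-] B=[grate,lathe,tube,peg] C=[ingot,axle,bolt,knob]
Tick 5: prefer A, take grate from B; A=[-] B=[lathe,tube,peg] C=[ingot,axle,bolt,knob,grate]
Tick 6: prefer B, take lathe from B; A=[-] B=[tube,peg] C=[ingot,axle,bolt,knob,grate,lathe]
Tick 7: prefer A, take tube from B; A=[-] B=[peg] C=[ingot,axle,bolt,knob,grate,lathe,tube]
Tick 8: prefer B, take peg from B; A=[-] B=[-] C=[ingot,axle,bolt,knob,grate,lathe,tube,peg]
Tick 9: prefer A, both empty, nothing taken; A=[-] B=[-] C=[ingot,axle,bolt,knob,grate,lathe,tube,peg]

Answer: ingot axle bolt knob grate lathe tube peg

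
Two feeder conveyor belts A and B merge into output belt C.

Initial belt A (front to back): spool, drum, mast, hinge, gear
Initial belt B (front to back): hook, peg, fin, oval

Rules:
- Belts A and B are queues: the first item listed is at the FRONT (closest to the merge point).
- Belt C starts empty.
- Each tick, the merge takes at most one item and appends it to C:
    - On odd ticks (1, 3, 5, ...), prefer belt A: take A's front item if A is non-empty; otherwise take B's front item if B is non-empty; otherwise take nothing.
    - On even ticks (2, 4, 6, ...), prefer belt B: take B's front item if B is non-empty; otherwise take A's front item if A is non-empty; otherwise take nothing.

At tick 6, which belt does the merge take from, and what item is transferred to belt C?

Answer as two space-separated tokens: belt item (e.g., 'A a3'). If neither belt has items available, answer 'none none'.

Tick 1: prefer A, take spool from A; A=[drum,mast,hinge,gear] B=[hook,peg,fin,oval] C=[spool]
Tick 2: prefer B, take hook from B; A=[drum,mast,hinge,gear] B=[peg,fin,oval] C=[spool,hook]
Tick 3: prefer A, take drum from A; A=[mast,hinge,gear] B=[peg,fin,oval] C=[spool,hook,drum]
Tick 4: prefer B, take peg from B; A=[mast,hinge,gear] B=[fin,oval] C=[spool,hook,drum,peg]
Tick 5: prefer A, take mast from A; A=[hinge,gear] B=[fin,oval] C=[spool,hook,drum,peg,mast]
Tick 6: prefer B, take fin from B; A=[hinge,gear] B=[oval] C=[spool,hook,drum,peg,mast,fin]

Answer: B fin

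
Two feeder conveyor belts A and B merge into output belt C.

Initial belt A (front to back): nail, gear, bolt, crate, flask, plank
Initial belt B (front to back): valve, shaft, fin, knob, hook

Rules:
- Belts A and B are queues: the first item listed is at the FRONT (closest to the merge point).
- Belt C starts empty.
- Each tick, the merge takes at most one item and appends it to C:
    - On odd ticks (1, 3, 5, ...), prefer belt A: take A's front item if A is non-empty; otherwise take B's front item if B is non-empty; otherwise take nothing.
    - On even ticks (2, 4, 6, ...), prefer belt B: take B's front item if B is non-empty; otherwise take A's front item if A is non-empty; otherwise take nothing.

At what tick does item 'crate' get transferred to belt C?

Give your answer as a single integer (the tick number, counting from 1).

Answer: 7

Derivation:
Tick 1: prefer A, take nail from A; A=[gear,bolt,crate,flask,plank] B=[valve,shaft,fin,knob,hook] C=[nail]
Tick 2: prefer B, take valve from B; A=[gear,bolt,crate,flask,plank] B=[shaft,fin,knob,hook] C=[nail,valve]
Tick 3: prefer A, take gear from A; A=[bolt,crate,flask,plank] B=[shaft,fin,knob,hook] C=[nail,valve,gear]
Tick 4: prefer B, take shaft from B; A=[bolt,crate,flask,plank] B=[fin,knob,hook] C=[nail,valve,gear,shaft]
Tick 5: prefer A, take bolt from A; A=[crate,flask,plank] B=[fin,knob,hook] C=[nail,valve,gear,shaft,bolt]
Tick 6: prefer B, take fin from B; A=[crate,flask,plank] B=[knob,hook] C=[nail,valve,gear,shaft,bolt,fin]
Tick 7: prefer A, take crate from A; A=[flask,plank] B=[knob,hook] C=[nail,valve,gear,shaft,bolt,fin,crate]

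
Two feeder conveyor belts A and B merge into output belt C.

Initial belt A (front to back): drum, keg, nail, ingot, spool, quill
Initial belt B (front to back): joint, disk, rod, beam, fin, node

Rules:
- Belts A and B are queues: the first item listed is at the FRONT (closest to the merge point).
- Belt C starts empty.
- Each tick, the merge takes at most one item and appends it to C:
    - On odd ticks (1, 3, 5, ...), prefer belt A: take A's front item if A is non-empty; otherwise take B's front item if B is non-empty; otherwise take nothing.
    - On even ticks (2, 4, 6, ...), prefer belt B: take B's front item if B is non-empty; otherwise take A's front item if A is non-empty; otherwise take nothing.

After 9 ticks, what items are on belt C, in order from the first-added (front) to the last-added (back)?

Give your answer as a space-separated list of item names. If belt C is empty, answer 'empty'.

Tick 1: prefer A, take drum from A; A=[keg,nail,ingot,spool,quill] B=[joint,disk,rod,beam,fin,node] C=[drum]
Tick 2: prefer B, take joint from B; A=[keg,nail,ingot,spool,quill] B=[disk,rod,beam,fin,node] C=[drum,joint]
Tick 3: prefer A, take keg from A; A=[nail,ingot,spool,quill] B=[disk,rod,beam,fin,node] C=[drum,joint,keg]
Tick 4: prefer B, take disk from B; A=[nail,ingot,spool,quill] B=[rod,beam,fin,node] C=[drum,joint,keg,disk]
Tick 5: prefer A, take nail from A; A=[ingot,spool,quill] B=[rod,beam,fin,node] C=[drum,joint,keg,disk,nail]
Tick 6: prefer B, take rod from B; A=[ingot,spool,quill] B=[beam,fin,node] C=[drum,joint,keg,disk,nail,rod]
Tick 7: prefer A, take ingot from A; A=[spool,quill] B=[beam,fin,node] C=[drum,joint,keg,disk,nail,rod,ingot]
Tick 8: prefer B, take beam from B; A=[spool,quill] B=[fin,node] C=[drum,joint,keg,disk,nail,rod,ingot,beam]
Tick 9: prefer A, take spool from A; A=[quill] B=[fin,node] C=[drum,joint,keg,disk,nail,rod,ingot,beam,spool]

Answer: drum joint keg disk nail rod ingot beam spool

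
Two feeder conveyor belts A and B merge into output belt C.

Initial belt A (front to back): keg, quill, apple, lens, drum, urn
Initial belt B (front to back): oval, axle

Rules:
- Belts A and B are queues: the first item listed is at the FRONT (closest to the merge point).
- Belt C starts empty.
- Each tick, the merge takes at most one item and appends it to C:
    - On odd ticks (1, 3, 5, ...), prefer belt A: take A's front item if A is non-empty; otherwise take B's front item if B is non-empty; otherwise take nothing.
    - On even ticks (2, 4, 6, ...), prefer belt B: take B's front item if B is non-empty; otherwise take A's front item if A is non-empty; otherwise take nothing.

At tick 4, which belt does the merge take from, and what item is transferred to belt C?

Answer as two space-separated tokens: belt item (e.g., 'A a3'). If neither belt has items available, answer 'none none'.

Answer: B axle

Derivation:
Tick 1: prefer A, take keg from A; A=[quill,apple,lens,drum,urn] B=[oval,axle] C=[keg]
Tick 2: prefer B, take oval from B; A=[quill,apple,lens,drum,urn] B=[axle] C=[keg,oval]
Tick 3: prefer A, take quill from A; A=[apple,lens,drum,urn] B=[axle] C=[keg,oval,quill]
Tick 4: prefer B, take axle from B; A=[apple,lens,drum,urn] B=[-] C=[keg,oval,quill,axle]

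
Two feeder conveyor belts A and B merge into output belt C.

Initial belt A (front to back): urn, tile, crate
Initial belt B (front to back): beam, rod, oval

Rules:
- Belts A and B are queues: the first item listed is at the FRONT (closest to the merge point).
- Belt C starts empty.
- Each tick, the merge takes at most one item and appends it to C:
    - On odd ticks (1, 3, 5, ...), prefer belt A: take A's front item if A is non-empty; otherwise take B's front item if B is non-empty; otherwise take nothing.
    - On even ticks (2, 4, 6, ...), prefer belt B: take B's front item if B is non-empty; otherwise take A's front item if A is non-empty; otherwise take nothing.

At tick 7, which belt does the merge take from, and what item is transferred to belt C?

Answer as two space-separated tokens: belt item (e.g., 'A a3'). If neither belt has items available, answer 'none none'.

Tick 1: prefer A, take urn from A; A=[tile,crate] B=[beam,rod,oval] C=[urn]
Tick 2: prefer B, take beam from B; A=[tile,crate] B=[rod,oval] C=[urn,beam]
Tick 3: prefer A, take tile from A; A=[crate] B=[rod,oval] C=[urn,beam,tile]
Tick 4: prefer B, take rod from B; A=[crate] B=[oval] C=[urn,beam,tile,rod]
Tick 5: prefer A, take crate from A; A=[-] B=[oval] C=[urn,beam,tile,rod,crate]
Tick 6: prefer B, take oval from B; A=[-] B=[-] C=[urn,beam,tile,rod,crate,oval]
Tick 7: prefer A, both empty, nothing taken; A=[-] B=[-] C=[urn,beam,tile,rod,crate,oval]

Answer: none none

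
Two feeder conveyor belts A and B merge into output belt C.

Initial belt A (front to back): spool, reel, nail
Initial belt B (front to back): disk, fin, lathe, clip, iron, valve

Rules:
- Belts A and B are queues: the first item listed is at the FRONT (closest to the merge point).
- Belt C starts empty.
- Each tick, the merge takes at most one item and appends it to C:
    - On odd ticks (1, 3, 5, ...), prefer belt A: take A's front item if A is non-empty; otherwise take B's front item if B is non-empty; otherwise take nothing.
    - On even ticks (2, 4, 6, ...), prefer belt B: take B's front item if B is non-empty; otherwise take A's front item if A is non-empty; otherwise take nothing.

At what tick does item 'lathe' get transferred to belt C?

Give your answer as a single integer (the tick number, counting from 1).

Answer: 6

Derivation:
Tick 1: prefer A, take spool from A; A=[reel,nail] B=[disk,fin,lathe,clip,iron,valve] C=[spool]
Tick 2: prefer B, take disk from B; A=[reel,nail] B=[fin,lathe,clip,iron,valve] C=[spool,disk]
Tick 3: prefer A, take reel from A; A=[nail] B=[fin,lathe,clip,iron,valve] C=[spool,disk,reel]
Tick 4: prefer B, take fin from B; A=[nail] B=[lathe,clip,iron,valve] C=[spool,disk,reel,fin]
Tick 5: prefer A, take nail from A; A=[-] B=[lathe,clip,iron,valve] C=[spool,disk,reel,fin,nail]
Tick 6: prefer B, take lathe from B; A=[-] B=[clip,iron,valve] C=[spool,disk,reel,fin,nail,lathe]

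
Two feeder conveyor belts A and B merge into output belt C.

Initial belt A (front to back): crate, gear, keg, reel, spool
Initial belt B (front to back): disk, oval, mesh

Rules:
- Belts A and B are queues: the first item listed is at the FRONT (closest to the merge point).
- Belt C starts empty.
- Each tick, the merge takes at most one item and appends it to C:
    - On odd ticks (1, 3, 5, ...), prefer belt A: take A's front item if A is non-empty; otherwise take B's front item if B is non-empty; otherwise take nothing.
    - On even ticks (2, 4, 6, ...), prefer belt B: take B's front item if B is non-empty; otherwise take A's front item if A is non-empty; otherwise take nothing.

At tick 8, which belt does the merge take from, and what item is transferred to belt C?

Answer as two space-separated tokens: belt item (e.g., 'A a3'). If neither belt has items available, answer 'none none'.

Tick 1: prefer A, take crate from A; A=[gear,keg,reel,spool] B=[disk,oval,mesh] C=[crate]
Tick 2: prefer B, take disk from B; A=[gear,keg,reel,spool] B=[oval,mesh] C=[crate,disk]
Tick 3: prefer A, take gear from A; A=[keg,reel,spool] B=[oval,mesh] C=[crate,disk,gear]
Tick 4: prefer B, take oval from B; A=[keg,reel,spool] B=[mesh] C=[crate,disk,gear,oval]
Tick 5: prefer A, take keg from A; A=[reel,spool] B=[mesh] C=[crate,disk,gear,oval,keg]
Tick 6: prefer B, take mesh from B; A=[reel,spool] B=[-] C=[crate,disk,gear,oval,keg,mesh]
Tick 7: prefer A, take reel from A; A=[spool] B=[-] C=[crate,disk,gear,oval,keg,mesh,reel]
Tick 8: prefer B, take spool from A; A=[-] B=[-] C=[crate,disk,gear,oval,keg,mesh,reel,spool]

Answer: A spool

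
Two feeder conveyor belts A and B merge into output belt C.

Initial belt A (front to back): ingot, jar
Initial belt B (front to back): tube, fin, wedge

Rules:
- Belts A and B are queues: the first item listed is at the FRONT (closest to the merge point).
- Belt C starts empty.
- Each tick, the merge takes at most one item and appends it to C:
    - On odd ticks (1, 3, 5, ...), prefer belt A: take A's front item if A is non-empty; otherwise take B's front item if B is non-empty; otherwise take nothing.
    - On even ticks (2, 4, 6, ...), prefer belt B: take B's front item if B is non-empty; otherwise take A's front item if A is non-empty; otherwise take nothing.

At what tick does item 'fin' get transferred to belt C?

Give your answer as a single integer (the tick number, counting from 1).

Answer: 4

Derivation:
Tick 1: prefer A, take ingot from A; A=[jar] B=[tube,fin,wedge] C=[ingot]
Tick 2: prefer B, take tube from B; A=[jar] B=[fin,wedge] C=[ingot,tube]
Tick 3: prefer A, take jar from A; A=[-] B=[fin,wedge] C=[ingot,tube,jar]
Tick 4: prefer B, take fin from B; A=[-] B=[wedge] C=[ingot,tube,jar,fin]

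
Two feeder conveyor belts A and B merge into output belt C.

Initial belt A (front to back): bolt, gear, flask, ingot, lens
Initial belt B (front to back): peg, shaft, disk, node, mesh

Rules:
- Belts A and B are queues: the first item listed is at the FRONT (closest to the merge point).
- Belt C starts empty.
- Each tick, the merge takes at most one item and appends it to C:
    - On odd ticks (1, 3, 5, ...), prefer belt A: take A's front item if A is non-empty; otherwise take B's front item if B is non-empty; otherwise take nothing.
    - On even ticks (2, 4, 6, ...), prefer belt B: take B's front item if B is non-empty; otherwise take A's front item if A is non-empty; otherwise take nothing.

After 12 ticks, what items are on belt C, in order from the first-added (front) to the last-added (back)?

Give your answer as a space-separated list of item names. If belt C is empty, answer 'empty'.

Tick 1: prefer A, take bolt from A; A=[gear,flask,ingot,lens] B=[peg,shaft,disk,node,mesh] C=[bolt]
Tick 2: prefer B, take peg from B; A=[gear,flask,ingot,lens] B=[shaft,disk,node,mesh] C=[bolt,peg]
Tick 3: prefer A, take gear from A; A=[flask,ingot,lens] B=[shaft,disk,node,mesh] C=[bolt,peg,gear]
Tick 4: prefer B, take shaft from B; A=[flask,ingot,lens] B=[disk,node,mesh] C=[bolt,peg,gear,shaft]
Tick 5: prefer A, take flask from A; A=[ingot,lens] B=[disk,node,mesh] C=[bolt,peg,gear,shaft,flask]
Tick 6: prefer B, take disk from B; A=[ingot,lens] B=[node,mesh] C=[bolt,peg,gear,shaft,flask,disk]
Tick 7: prefer A, take ingot from A; A=[lens] B=[node,mesh] C=[bolt,peg,gear,shaft,flask,disk,ingot]
Tick 8: prefer B, take node from B; A=[lens] B=[mesh] C=[bolt,peg,gear,shaft,flask,disk,ingot,node]
Tick 9: prefer A, take lens from A; A=[-] B=[mesh] C=[bolt,peg,gear,shaft,flask,disk,ingot,node,lens]
Tick 10: prefer B, take mesh from B; A=[-] B=[-] C=[bolt,peg,gear,shaft,flask,disk,ingot,node,lens,mesh]
Tick 11: prefer A, both empty, nothing taken; A=[-] B=[-] C=[bolt,peg,gear,shaft,flask,disk,ingot,node,lens,mesh]
Tick 12: prefer B, both empty, nothing taken; A=[-] B=[-] C=[bolt,peg,gear,shaft,flask,disk,ingot,node,lens,mesh]

Answer: bolt peg gear shaft flask disk ingot node lens mesh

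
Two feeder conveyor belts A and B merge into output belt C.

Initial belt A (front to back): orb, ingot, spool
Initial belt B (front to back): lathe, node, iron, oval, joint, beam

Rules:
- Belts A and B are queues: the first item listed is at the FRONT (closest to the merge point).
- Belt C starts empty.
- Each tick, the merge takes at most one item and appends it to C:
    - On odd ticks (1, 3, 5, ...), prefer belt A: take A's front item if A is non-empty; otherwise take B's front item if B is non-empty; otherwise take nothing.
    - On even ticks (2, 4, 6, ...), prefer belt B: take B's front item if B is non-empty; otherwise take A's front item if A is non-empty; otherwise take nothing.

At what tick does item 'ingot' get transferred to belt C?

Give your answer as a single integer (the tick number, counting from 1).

Answer: 3

Derivation:
Tick 1: prefer A, take orb from A; A=[ingot,spool] B=[lathe,node,iron,oval,joint,beam] C=[orb]
Tick 2: prefer B, take lathe from B; A=[ingot,spool] B=[node,iron,oval,joint,beam] C=[orb,lathe]
Tick 3: prefer A, take ingot from A; A=[spool] B=[node,iron,oval,joint,beam] C=[orb,lathe,ingot]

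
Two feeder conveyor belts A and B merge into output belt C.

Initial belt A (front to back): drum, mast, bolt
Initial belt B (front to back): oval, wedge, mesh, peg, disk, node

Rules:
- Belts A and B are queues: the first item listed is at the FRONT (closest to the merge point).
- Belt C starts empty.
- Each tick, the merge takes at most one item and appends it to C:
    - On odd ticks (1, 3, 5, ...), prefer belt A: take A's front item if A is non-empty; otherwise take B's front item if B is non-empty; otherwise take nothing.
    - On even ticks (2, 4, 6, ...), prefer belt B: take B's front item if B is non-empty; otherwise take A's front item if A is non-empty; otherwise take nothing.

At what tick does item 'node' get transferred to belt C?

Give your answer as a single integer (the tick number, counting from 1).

Tick 1: prefer A, take drum from A; A=[mast,bolt] B=[oval,wedge,mesh,peg,disk,node] C=[drum]
Tick 2: prefer B, take oval from B; A=[mast,bolt] B=[wedge,mesh,peg,disk,node] C=[drum,oval]
Tick 3: prefer A, take mast from A; A=[bolt] B=[wedge,mesh,peg,disk,node] C=[drum,oval,mast]
Tick 4: prefer B, take wedge from B; A=[bolt] B=[mesh,peg,disk,node] C=[drum,oval,mast,wedge]
Tick 5: prefer A, take bolt from A; A=[-] B=[mesh,peg,disk,node] C=[drum,oval,mast,wedge,bolt]
Tick 6: prefer B, take mesh from B; A=[-] B=[peg,disk,node] C=[drum,oval,mast,wedge,bolt,mesh]
Tick 7: prefer A, take peg from B; A=[-] B=[disk,node] C=[drum,oval,mast,wedge,bolt,mesh,peg]
Tick 8: prefer B, take disk from B; A=[-] B=[node] C=[drum,oval,mast,wedge,bolt,mesh,peg,disk]
Tick 9: prefer A, take node from B; A=[-] B=[-] C=[drum,oval,mast,wedge,bolt,mesh,peg,disk,node]

Answer: 9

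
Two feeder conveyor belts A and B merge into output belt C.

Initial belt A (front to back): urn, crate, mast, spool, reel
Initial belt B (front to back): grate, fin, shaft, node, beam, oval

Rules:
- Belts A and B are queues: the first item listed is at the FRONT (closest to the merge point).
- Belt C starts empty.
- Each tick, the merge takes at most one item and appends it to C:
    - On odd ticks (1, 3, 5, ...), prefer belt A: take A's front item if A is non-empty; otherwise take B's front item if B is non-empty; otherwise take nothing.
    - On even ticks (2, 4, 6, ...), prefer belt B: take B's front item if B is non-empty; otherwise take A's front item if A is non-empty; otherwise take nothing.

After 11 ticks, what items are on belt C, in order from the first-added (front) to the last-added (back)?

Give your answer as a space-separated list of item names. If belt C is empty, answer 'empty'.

Tick 1: prefer A, take urn from A; A=[crate,mast,spool,reel] B=[grate,fin,shaft,node,beam,oval] C=[urn]
Tick 2: prefer B, take grate from B; A=[crate,mast,spool,reel] B=[fin,shaft,node,beam,oval] C=[urn,grate]
Tick 3: prefer A, take crate from A; A=[mast,spool,reel] B=[fin,shaft,node,beam,oval] C=[urn,grate,crate]
Tick 4: prefer B, take fin from B; A=[mast,spool,reel] B=[shaft,node,beam,oval] C=[urn,grate,crate,fin]
Tick 5: prefer A, take mast from A; A=[spool,reel] B=[shaft,node,beam,oval] C=[urn,grate,crate,fin,mast]
Tick 6: prefer B, take shaft from B; A=[spool,reel] B=[node,beam,oval] C=[urn,grate,crate,fin,mast,shaft]
Tick 7: prefer A, take spool from A; A=[reel] B=[node,beam,oval] C=[urn,grate,crate,fin,mast,shaft,spool]
Tick 8: prefer B, take node from B; A=[reel] B=[beam,oval] C=[urn,grate,crate,fin,mast,shaft,spool,node]
Tick 9: prefer A, take reel from A; A=[-] B=[beam,oval] C=[urn,grate,crate,fin,mast,shaft,spool,node,reel]
Tick 10: prefer B, take beam from B; A=[-] B=[oval] C=[urn,grate,crate,fin,mast,shaft,spool,node,reel,beam]
Tick 11: prefer A, take oval from B; A=[-] B=[-] C=[urn,grate,crate,fin,mast,shaft,spool,node,reel,beam,oval]

Answer: urn grate crate fin mast shaft spool node reel beam oval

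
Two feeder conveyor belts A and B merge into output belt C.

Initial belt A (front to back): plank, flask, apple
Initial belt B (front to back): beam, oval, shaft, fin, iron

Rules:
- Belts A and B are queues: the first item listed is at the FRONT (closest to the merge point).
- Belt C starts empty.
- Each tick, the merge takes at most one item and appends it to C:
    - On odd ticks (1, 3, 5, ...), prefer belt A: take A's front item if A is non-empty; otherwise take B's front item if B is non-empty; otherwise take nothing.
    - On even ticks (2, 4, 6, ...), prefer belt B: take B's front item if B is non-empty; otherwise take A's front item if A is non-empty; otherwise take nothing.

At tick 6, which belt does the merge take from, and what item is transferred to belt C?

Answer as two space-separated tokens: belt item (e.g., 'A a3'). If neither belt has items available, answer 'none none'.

Tick 1: prefer A, take plank from A; A=[flask,apple] B=[beam,oval,shaft,fin,iron] C=[plank]
Tick 2: prefer B, take beam from B; A=[flask,apple] B=[oval,shaft,fin,iron] C=[plank,beam]
Tick 3: prefer A, take flask from A; A=[apple] B=[oval,shaft,fin,iron] C=[plank,beam,flask]
Tick 4: prefer B, take oval from B; A=[apple] B=[shaft,fin,iron] C=[plank,beam,flask,oval]
Tick 5: prefer A, take apple from A; A=[-] B=[shaft,fin,iron] C=[plank,beam,flask,oval,apple]
Tick 6: prefer B, take shaft from B; A=[-] B=[fin,iron] C=[plank,beam,flask,oval,apple,shaft]

Answer: B shaft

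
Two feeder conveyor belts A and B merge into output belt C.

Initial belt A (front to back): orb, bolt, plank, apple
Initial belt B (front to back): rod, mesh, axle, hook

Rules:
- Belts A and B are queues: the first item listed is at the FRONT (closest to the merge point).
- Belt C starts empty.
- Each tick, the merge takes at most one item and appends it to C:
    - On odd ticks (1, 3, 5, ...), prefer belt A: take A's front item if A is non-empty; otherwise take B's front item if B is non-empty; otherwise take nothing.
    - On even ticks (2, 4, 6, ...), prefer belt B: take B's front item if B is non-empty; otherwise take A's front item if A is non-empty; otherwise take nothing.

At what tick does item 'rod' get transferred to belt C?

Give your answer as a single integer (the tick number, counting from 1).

Answer: 2

Derivation:
Tick 1: prefer A, take orb from A; A=[bolt,plank,apple] B=[rod,mesh,axle,hook] C=[orb]
Tick 2: prefer B, take rod from B; A=[bolt,plank,apple] B=[mesh,axle,hook] C=[orb,rod]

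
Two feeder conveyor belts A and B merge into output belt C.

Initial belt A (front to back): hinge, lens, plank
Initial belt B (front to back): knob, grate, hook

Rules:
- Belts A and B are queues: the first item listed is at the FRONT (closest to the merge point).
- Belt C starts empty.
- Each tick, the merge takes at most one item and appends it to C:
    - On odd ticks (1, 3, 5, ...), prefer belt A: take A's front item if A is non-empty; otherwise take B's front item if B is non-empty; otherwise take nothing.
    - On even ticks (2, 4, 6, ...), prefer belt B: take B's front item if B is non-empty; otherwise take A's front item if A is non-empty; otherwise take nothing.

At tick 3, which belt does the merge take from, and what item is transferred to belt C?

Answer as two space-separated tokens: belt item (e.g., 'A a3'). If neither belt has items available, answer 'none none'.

Tick 1: prefer A, take hinge from A; A=[lens,plank] B=[knob,grate,hook] C=[hinge]
Tick 2: prefer B, take knob from B; A=[lens,plank] B=[grate,hook] C=[hinge,knob]
Tick 3: prefer A, take lens from A; A=[plank] B=[grate,hook] C=[hinge,knob,lens]

Answer: A lens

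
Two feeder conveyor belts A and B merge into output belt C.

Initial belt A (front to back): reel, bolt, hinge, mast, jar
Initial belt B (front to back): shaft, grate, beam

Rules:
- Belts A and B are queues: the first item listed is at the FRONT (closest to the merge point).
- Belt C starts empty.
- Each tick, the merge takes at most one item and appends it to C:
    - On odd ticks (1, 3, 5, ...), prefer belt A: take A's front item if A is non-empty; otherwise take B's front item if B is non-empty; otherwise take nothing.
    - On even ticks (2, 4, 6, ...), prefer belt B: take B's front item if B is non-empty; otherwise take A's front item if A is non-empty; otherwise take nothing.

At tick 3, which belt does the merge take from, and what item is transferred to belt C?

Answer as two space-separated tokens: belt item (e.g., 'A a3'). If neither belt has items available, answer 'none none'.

Tick 1: prefer A, take reel from A; A=[bolt,hinge,mast,jar] B=[shaft,grate,beam] C=[reel]
Tick 2: prefer B, take shaft from B; A=[bolt,hinge,mast,jar] B=[grate,beam] C=[reel,shaft]
Tick 3: prefer A, take bolt from A; A=[hinge,mast,jar] B=[grate,beam] C=[reel,shaft,bolt]

Answer: A bolt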